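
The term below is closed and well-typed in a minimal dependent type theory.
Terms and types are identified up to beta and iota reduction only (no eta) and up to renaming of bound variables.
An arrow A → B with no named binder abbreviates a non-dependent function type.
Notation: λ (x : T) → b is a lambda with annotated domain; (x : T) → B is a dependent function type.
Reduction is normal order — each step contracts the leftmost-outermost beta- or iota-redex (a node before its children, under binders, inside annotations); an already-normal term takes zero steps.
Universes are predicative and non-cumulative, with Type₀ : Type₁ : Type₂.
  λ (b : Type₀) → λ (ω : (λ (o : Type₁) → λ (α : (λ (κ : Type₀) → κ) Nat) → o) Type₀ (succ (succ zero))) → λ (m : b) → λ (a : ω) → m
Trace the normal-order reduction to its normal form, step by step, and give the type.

normal-order reduction sequence:
  λ (b : Type₀) → λ (ω : (λ (o : Type₁) → λ (α : (λ (κ : Type₀) → κ) Nat) → o) Type₀ (succ (succ zero))) → λ (m : b) → λ (a : ω) → m
  ~> λ (b : Type₀) → λ (ω : (λ (o : (λ (α : Type₀) → α) Nat) → Type₀) (succ (succ zero))) → λ (κ : b) → λ (m : ω) → κ
  ~> λ (b : Type₀) → λ (ω : Type₀) → λ (o : b) → λ (α : ω) → o
type:
  (b : Type₀) → (ω : Type₀) → b → ω → b


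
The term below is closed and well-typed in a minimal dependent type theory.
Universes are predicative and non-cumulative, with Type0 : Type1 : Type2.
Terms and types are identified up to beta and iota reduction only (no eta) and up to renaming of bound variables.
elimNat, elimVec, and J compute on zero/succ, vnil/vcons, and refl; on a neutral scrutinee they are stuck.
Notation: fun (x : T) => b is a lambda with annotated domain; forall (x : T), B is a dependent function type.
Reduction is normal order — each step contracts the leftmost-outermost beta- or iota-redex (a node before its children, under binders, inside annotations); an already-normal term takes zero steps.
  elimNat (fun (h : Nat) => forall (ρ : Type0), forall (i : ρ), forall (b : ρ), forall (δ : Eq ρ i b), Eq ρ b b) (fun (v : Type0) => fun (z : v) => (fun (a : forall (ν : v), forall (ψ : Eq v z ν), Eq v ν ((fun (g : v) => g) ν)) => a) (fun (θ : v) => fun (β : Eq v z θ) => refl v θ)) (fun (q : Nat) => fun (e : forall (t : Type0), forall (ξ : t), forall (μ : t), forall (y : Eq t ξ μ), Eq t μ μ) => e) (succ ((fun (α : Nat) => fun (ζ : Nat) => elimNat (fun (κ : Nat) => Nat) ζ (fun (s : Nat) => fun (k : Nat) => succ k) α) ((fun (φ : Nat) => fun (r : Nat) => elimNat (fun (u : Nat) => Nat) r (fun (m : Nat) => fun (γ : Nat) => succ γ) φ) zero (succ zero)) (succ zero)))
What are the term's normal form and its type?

normal form:
  fun (h : Type0) => fun (ρ : h) => fun (i : h) => fun (b : Eq h ρ i) => refl h i
inferred type:
  forall (h : Type0), forall (ρ : h), forall (i : h), forall (b : Eq h ρ i), Eq h i i
observation: 20 normal-order steps separate the term from its normal form.


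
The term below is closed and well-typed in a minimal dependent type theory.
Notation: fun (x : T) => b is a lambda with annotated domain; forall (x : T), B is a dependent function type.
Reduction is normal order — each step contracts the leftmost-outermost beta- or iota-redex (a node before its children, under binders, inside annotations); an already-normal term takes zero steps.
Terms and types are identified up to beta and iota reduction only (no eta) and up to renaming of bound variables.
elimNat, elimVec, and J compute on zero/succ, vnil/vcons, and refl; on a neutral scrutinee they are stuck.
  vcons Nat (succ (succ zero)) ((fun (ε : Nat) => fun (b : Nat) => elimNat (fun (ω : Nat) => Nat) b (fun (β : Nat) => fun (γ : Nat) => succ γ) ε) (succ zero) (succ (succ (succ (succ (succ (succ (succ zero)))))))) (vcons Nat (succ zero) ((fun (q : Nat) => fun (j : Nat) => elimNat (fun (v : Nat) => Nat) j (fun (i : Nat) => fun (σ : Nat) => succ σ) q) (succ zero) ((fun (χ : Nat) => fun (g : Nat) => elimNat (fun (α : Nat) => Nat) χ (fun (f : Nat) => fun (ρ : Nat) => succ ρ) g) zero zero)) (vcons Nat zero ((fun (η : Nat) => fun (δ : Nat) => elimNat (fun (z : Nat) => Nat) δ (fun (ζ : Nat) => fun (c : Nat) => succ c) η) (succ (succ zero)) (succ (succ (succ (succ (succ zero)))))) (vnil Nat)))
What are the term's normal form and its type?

resulting normal form:
  vcons Nat (succ (succ zero)) (succ (succ (succ (succ (succ (succ (succ (succ zero)))))))) (vcons Nat (succ zero) (succ zero) (vcons Nat zero (succ (succ (succ (succ (succ (succ (succ zero))))))) (vnil Nat)))
type:
  Vec Nat (succ (succ (succ zero)))
observation: 24 normal-order steps normalize the term, beginning with a beta-redex.


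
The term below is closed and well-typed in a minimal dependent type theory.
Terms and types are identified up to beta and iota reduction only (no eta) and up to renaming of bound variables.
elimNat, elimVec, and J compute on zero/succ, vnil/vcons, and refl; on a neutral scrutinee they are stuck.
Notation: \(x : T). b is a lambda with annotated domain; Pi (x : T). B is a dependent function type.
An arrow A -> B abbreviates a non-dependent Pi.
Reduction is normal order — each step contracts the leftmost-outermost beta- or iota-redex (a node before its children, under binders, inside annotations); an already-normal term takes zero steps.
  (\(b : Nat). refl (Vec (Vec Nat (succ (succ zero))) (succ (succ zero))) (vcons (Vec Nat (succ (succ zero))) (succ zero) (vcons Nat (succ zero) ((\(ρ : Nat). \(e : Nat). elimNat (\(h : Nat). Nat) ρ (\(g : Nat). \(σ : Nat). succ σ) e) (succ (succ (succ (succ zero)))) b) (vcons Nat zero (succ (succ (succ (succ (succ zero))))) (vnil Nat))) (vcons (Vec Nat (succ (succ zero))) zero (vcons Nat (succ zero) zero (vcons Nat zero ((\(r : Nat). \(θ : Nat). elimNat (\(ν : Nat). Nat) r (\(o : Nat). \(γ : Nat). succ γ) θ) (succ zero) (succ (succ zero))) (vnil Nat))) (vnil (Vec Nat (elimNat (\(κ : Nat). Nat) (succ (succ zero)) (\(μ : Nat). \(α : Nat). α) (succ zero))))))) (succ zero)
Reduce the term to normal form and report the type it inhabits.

resulting normal form:
  refl (Vec (Vec Nat (succ (succ zero))) (succ (succ zero))) (vcons (Vec Nat (succ (succ zero))) (succ zero) (vcons Nat (succ zero) (succ (succ (succ (succ (succ zero))))) (vcons Nat zero (succ (succ (succ (succ (succ zero))))) (vnil Nat))) (vcons (Vec Nat (succ (succ zero))) zero (vcons Nat (succ zero) zero (vcons Nat zero (succ (succ (succ zero))) (vnil Nat))) (vnil (Vec Nat (succ (succ zero))))))
inferred type:
  Eq (Vec (Vec Nat (succ (succ zero))) (succ (succ zero))) (vcons (Vec Nat (succ (succ zero))) (succ zero) (vcons Nat (succ zero) (succ (succ (succ (succ (succ zero))))) (vcons Nat zero (succ (succ (succ (succ (succ zero))))) (vnil Nat))) (vcons (Vec Nat (succ (succ zero))) zero (vcons Nat (succ zero) zero (vcons Nat zero (succ (succ (succ zero))) (vnil Nat))) (vnil (Vec Nat (succ (succ zero)))))) (vcons (Vec Nat (succ (succ zero))) (succ zero) (vcons Nat (succ zero) (succ (succ (succ (succ (succ zero))))) (vcons Nat zero (succ (succ (succ (succ (succ zero))))) (vnil Nat))) (vcons (Vec Nat (succ (succ zero))) zero (vcons Nat (succ zero) zero (vcons Nat zero (succ (succ (succ zero))) (vnil Nat))) (vnil (Vec Nat (succ (succ zero))))))
observation: 20 normal-order steps separate the term from its normal form.


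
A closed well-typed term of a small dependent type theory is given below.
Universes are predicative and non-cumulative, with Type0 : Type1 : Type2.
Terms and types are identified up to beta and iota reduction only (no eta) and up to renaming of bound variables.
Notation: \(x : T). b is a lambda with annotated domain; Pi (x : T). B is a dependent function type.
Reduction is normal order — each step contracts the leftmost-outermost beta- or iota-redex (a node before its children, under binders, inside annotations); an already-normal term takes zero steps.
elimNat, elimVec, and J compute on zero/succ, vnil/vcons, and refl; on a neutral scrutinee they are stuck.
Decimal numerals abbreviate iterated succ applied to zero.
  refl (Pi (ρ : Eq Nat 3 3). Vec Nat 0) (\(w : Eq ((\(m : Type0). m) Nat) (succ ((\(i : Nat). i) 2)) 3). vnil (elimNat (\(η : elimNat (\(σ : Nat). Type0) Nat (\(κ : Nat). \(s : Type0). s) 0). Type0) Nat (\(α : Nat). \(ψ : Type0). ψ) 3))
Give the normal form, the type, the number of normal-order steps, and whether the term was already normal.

reduced normal form:
  refl (Pi (ρ : Eq Nat 3 3). Vec Nat 0) (\(w : Eq Nat 3 3). vnil Nat)
the term's type:
  Eq (Pi (ρ : Eq Nat 3 3). Vec Nat 0) (\(w : Eq Nat 3 3). vnil Nat) (\(m : Eq Nat 3 3). vnil Nat)
steps to reach normal form (normal order): 12
term was already normal: no
first redex: a beta-redex


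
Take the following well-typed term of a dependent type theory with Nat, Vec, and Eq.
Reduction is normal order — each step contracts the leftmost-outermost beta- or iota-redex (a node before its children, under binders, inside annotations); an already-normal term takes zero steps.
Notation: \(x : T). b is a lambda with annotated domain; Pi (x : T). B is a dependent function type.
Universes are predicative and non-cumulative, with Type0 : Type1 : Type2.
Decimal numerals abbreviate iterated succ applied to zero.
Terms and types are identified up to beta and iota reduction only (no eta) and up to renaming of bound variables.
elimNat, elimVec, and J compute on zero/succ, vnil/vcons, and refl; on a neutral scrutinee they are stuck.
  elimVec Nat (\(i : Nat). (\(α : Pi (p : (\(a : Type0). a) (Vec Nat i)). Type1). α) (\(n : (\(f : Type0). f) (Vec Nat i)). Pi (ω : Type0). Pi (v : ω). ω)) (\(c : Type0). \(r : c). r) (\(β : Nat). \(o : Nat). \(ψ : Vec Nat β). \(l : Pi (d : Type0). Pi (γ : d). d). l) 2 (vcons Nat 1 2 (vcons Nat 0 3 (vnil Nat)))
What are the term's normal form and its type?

normal form:
  \(i : Type0). \(α : i). α
inferred type:
  Pi (i : Type0). Pi (α : i). i


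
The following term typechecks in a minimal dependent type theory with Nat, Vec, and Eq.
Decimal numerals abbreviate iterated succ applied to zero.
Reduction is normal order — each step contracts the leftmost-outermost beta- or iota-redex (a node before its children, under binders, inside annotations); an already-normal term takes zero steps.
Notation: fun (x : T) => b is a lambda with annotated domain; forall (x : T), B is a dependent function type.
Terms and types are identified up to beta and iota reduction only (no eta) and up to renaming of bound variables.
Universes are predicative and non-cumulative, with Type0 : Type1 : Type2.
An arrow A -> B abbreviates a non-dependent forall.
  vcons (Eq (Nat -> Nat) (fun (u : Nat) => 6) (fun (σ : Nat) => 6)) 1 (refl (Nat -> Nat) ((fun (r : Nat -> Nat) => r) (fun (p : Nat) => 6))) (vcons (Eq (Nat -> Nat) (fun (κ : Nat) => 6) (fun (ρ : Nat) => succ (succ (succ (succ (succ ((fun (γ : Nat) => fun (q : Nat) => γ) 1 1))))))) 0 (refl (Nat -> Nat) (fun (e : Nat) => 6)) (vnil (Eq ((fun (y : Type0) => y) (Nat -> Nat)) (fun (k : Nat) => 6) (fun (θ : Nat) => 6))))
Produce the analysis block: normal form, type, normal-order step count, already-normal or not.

resulting normal form:
  vcons (Eq (Nat -> Nat) (fun (u : Nat) => 6) (fun (σ : Nat) => 6)) 1 (refl (Nat -> Nat) (fun (r : Nat) => 6)) (vcons (Eq (Nat -> Nat) (fun (p : Nat) => 6) (fun (κ : Nat) => 6)) 0 (refl (Nat -> Nat) (fun (ρ : Nat) => 6)) (vnil (Eq (Nat -> Nat) (fun (γ : Nat) => 6) (fun (q : Nat) => 6))))
type:
  Vec (Eq (Nat -> Nat) (fun (u : Nat) => 6) (fun (σ : Nat) => 6)) 2
normal-order step count: 4
started in normal form: no
first redex: a beta-redex


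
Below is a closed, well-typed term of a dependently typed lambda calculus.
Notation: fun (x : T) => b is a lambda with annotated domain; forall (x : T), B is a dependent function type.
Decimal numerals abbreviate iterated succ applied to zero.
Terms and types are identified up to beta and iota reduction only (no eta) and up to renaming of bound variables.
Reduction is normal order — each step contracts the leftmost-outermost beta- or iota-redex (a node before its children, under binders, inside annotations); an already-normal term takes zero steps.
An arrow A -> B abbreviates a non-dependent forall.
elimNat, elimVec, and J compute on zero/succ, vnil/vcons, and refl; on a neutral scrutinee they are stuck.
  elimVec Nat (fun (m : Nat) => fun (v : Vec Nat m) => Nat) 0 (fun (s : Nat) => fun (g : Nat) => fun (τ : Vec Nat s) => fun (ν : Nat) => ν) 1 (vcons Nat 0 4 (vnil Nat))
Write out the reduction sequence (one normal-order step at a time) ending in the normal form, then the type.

normal-order reduction sequence:
  elimVec Nat (fun (m : Nat) => fun (v : Vec Nat m) => Nat) 0 (fun (s : Nat) => fun (g : Nat) => fun (τ : Vec Nat s) => fun (ν : Nat) => ν) 1 (vcons Nat 0 4 (vnil Nat))
  ~> (fun (m : Nat) => fun (v : Nat) => fun (s : Vec Nat m) => fun (g : Nat) => g) 0 4 (vnil Nat) (elimVec Nat (fun (τ : Nat) => fun (ν : Vec Nat τ) => Nat) 0 (fun (φ : Nat) => fun (ε : Nat) => fun (x : Vec Nat φ) => fun (ξ : Nat) => ξ) 0 (vnil Nat))
  ~> (fun (m : Nat) => fun (v : Vec Nat 0) => fun (s : Nat) => s) 4 (vnil Nat) (elimVec Nat (fun (g : Nat) => fun (τ : Vec Nat g) => Nat) 0 (fun (ν : Nat) => fun (φ : Nat) => fun (ε : Vec Nat ν) => fun (x : Nat) => x) 0 (vnil Nat))
  ~> (fun (m : Vec Nat 0) => fun (v : Nat) => v) (vnil Nat) (elimVec Nat (fun (s : Nat) => fun (g : Vec Nat s) => Nat) 0 (fun (τ : Nat) => fun (ν : Nat) => fun (φ : Vec Nat τ) => fun (ε : Nat) => ε) 0 (vnil Nat))
  ~> (fun (m : Nat) => m) (elimVec Nat (fun (v : Nat) => fun (s : Vec Nat v) => Nat) 0 (fun (g : Nat) => fun (τ : Nat) => fun (ν : Vec Nat g) => fun (φ : Nat) => φ) 0 (vnil Nat))
  ~> elimVec Nat (fun (m : Nat) => fun (v : Vec Nat m) => Nat) 0 (fun (s : Nat) => fun (g : Nat) => fun (τ : Vec Nat s) => fun (ν : Nat) => ν) 0 (vnil Nat)
  ~> 0
type:
  Nat


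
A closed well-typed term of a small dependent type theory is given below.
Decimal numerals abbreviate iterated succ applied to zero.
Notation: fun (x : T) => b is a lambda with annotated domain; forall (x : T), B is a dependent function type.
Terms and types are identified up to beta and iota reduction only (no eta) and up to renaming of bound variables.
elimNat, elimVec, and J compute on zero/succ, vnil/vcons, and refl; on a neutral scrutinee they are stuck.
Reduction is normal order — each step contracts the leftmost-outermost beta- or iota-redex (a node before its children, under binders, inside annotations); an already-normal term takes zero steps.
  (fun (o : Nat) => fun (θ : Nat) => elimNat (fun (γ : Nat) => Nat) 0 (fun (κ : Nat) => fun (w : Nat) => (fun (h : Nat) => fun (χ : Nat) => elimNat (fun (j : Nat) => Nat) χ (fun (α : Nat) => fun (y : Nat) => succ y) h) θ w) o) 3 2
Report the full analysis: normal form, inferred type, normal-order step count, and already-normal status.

reduced normal form:
  6
the term's type:
  Nat
steps to reach normal form (normal order): 39
term was already normal: no
first redex: a beta-redex


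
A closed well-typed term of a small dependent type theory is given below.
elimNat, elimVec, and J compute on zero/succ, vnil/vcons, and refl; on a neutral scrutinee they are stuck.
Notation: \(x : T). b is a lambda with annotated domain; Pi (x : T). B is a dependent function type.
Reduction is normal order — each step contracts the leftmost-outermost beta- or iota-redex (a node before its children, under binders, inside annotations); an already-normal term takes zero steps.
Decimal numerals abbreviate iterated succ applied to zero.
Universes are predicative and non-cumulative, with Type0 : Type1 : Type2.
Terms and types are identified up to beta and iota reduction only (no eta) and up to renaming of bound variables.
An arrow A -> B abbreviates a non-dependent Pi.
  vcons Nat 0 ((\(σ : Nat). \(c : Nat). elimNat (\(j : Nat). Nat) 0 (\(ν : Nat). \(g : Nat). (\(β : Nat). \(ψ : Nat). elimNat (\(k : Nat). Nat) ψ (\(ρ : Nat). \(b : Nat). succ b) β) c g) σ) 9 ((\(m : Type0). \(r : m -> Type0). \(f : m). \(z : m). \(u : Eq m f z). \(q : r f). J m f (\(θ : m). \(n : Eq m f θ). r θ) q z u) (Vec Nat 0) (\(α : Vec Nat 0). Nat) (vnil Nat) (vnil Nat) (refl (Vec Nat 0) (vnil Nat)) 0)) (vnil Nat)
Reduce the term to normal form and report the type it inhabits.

resulting normal form:
  vcons Nat 0 0 (vnil Nat)
type:
  Vec Nat 1
observation: reduction starts at a beta-redex, and 120 normal-order steps reach the normal form.


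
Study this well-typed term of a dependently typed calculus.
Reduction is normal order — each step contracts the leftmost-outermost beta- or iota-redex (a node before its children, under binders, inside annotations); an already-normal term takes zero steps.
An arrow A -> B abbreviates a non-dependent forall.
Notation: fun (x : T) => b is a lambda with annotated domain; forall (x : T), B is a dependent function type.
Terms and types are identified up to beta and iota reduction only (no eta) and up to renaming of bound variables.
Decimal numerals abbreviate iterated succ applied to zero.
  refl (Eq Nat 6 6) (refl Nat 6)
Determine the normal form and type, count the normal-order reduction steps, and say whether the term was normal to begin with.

reduced normal form:
  refl (Eq Nat 6 6) (refl Nat 6)
type:
  Eq (Eq Nat 6 6) (refl Nat 6) (refl Nat 6)
steps to reach normal form (normal order): 0
term was already normal: yes


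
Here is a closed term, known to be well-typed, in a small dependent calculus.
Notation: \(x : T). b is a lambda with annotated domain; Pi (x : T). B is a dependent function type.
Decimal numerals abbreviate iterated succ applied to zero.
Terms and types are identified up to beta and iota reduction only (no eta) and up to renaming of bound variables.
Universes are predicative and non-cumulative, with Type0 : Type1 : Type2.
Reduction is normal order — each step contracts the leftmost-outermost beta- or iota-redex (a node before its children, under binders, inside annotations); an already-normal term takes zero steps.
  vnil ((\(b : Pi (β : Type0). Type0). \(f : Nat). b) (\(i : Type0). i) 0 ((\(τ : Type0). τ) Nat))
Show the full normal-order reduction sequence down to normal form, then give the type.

reduction (normal order):
  vnil ((\(b : Pi (β : Type0). Type0). \(f : Nat). b) (\(i : Type0). i) 0 ((\(τ : Type0). τ) Nat))
  ~> vnil ((\(b : Nat). \(β : Type0). β) 0 ((\(f : Type0). f) Nat))
  ~> vnil ((\(b : Type0). b) ((\(β : Type0). β) Nat))
  ~> vnil ((\(b : Type0). b) Nat)
  ~> vnil Nat
type:
  Vec Nat 0


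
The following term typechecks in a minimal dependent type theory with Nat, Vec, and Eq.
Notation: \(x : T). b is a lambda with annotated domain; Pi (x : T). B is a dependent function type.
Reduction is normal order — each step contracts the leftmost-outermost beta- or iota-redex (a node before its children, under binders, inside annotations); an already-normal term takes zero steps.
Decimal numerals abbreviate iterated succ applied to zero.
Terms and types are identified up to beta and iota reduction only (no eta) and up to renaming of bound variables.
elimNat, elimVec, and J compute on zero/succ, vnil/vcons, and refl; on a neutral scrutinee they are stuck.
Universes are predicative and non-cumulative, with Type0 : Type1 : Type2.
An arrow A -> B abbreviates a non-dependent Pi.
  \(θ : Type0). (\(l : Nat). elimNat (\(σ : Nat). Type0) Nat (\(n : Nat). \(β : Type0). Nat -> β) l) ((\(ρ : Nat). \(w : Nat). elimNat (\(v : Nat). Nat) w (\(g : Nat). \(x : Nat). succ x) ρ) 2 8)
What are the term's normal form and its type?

reduced normal form:
  \(θ : Type0). Nat -> Nat -> Nat -> Nat -> Nat -> Nat -> Nat -> Nat -> Nat -> Nat -> Nat
inferred type:
  Type0 -> Type0
observation: contracting a beta-redex first, the term normalizes in 41 steps.


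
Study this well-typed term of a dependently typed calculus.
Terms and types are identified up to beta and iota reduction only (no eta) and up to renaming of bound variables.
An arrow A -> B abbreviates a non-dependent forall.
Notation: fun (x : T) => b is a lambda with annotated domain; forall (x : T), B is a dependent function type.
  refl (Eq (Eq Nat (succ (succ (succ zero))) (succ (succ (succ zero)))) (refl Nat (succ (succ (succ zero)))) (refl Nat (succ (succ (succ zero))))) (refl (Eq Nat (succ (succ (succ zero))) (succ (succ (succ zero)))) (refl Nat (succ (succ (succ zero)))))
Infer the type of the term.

type:
  Eq (Eq (Eq Nat (succ (succ (succ zero))) (succ (succ (succ zero)))) (refl Nat (succ (succ (succ zero)))) (refl Nat (succ (succ (succ zero))))) (refl (Eq Nat (succ (succ (succ zero))) (succ (succ (succ zero)))) (refl Nat (succ (succ (succ zero))))) (refl (Eq Nat (succ (succ (succ zero))) (succ (succ (succ zero)))) (refl Nat (succ (succ (succ zero)))))


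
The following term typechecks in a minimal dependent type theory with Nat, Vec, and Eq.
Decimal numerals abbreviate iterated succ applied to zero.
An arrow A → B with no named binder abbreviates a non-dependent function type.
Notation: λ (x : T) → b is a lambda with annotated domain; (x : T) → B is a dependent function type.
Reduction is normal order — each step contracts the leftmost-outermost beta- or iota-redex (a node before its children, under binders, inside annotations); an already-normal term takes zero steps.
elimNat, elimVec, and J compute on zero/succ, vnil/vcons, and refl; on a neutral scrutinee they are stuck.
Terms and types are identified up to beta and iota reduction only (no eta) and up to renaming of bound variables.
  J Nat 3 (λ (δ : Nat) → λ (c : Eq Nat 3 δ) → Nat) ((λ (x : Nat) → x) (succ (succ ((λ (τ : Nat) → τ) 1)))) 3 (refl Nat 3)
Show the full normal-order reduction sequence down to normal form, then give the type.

reduction (normal order):
  J Nat 3 (λ (δ : Nat) → λ (c : Eq Nat 3 δ) → Nat) ((λ (x : Nat) → x) (succ (succ ((λ (τ : Nat) → τ) 1)))) 3 (refl Nat 3)
  ~> (λ (δ : Nat) → δ) (succ (succ ((λ (c : Nat) → c) 1)))
  ~> succ (succ ((λ (δ : Nat) → δ) 1))
  ~> 3
the term's type:
  Nat


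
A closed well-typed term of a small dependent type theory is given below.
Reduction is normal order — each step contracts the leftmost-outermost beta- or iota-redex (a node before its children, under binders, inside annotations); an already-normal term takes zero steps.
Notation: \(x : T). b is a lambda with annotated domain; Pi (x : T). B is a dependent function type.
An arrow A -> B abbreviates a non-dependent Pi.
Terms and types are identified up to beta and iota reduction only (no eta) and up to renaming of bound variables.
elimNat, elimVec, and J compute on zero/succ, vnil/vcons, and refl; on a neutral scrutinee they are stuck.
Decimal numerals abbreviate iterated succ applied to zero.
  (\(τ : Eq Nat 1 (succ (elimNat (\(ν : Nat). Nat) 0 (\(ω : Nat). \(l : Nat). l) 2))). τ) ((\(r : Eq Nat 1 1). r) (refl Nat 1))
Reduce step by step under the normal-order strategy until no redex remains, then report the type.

normal-order reduction:
  (\(τ : Eq Nat 1 (succ (elimNat (\(ν : Nat). Nat) 0 (\(ω : Nat). \(l : Nat). l) 2))). τ) ((\(r : Eq Nat 1 1). r) (refl Nat 1))
  ~> (\(τ : Eq Nat 1 1). τ) (refl Nat 1)
  ~> refl Nat 1
the term's type:
  Eq Nat 1 1


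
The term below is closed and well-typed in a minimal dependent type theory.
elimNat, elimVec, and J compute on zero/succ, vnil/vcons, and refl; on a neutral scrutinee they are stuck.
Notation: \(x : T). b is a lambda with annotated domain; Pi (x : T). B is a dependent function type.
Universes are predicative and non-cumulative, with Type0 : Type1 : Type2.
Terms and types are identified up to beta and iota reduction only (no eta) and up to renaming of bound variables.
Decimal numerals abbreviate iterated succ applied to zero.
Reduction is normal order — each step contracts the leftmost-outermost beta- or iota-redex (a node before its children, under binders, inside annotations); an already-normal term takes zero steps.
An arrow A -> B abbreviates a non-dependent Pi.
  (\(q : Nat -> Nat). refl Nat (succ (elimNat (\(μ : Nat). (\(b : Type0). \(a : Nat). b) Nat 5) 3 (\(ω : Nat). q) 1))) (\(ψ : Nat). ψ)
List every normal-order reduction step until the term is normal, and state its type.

normal-order reduction:
  (\(q : Nat -> Nat). refl Nat (succ (elimNat (\(μ : Nat). (\(b : Type0). \(a : Nat). b) Nat 5) 3 (\(ω : Nat). q) 1))) (\(ψ : Nat). ψ)
  ~> refl Nat (succ (elimNat (\(q : Nat). (\(μ : Type0). \(b : Nat). μ) Nat 5) 3 (\(a : Nat). \(ω : Nat). ω) 1))
  ~> refl Nat (succ ((\(q : Nat). \(μ : Nat). μ) 0 (elimNat (\(b : Nat). (\(a : Type0). \(ω : Nat). a) Nat 5) 3 (\(ψ : Nat). \(o : Nat). o) 0)))
  ~> refl Nat (succ ((\(q : Nat). q) (elimNat (\(μ : Nat). (\(b : Type0). \(a : Nat). b) Nat 5) 3 (\(ω : Nat). \(ψ : Nat). ψ) 0)))
  ~> refl Nat (succ (elimNat (\(q : Nat). (\(μ : Type0). \(b : Nat). μ) Nat 5) 3 (\(a : Nat). \(ω : Nat). ω) 0))
  ~> refl Nat 4
the term's type:
  Eq Nat 4 4


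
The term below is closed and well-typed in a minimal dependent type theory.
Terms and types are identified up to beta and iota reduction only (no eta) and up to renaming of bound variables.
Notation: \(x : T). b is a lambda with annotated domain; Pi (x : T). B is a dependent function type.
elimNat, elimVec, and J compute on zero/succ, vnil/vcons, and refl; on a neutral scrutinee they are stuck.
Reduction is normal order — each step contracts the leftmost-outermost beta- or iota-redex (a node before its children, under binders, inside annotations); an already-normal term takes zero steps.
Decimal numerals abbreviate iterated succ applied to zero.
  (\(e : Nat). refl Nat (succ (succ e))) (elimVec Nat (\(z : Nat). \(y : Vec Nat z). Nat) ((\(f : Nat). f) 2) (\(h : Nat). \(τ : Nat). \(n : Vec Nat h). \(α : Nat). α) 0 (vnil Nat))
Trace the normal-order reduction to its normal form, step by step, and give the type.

reduction (normal order):
  (\(e : Nat). refl Nat (succ (succ e))) (elimVec Nat (\(z : Nat). \(y : Vec Nat z). Nat) ((\(f : Nat). f) 2) (\(h : Nat). \(τ : Nat). \(n : Vec Nat h). \(α : Nat). α) 0 (vnil Nat))
  ~> refl Nat (succ (succ (elimVec Nat (\(e : Nat). \(z : Vec Nat e). Nat) ((\(y : Nat). y) 2) (\(f : Nat). \(h : Nat). \(τ : Vec Nat f). \(n : Nat). n) 0 (vnil Nat))))
  ~> refl Nat (succ (succ ((\(e : Nat). e) 2)))
  ~> refl Nat 4
type:
  Eq Nat 4 4


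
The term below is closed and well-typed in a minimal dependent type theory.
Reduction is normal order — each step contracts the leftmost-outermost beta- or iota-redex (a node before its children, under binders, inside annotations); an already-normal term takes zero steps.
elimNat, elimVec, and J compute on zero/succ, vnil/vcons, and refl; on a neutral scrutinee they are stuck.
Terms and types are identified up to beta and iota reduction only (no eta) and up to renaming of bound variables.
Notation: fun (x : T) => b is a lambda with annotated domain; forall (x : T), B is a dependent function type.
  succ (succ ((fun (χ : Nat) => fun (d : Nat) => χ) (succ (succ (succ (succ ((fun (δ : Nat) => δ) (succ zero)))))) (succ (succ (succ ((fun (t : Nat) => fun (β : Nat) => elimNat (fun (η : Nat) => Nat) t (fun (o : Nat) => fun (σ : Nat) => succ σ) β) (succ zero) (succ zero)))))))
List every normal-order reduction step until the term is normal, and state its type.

reduction (normal order):
  succ (succ ((fun (χ : Nat) => fun (d : Nat) => χ) (succ (succ (succ (succ ((fun (δ : Nat) => δ) (succ zero)))))) (succ (succ (succ ((fun (t : Nat) => fun (β : Nat) => elimNat (fun (η : Nat) => Nat) t (fun (o : Nat) => fun (σ : Nat) => succ σ) β) (succ zero) (succ zero)))))))
  ~> succ (succ ((fun (χ : Nat) => succ (succ (succ (succ ((fun (d : Nat) => d) (succ zero)))))) (succ (succ (succ ((fun (δ : Nat) => fun (t : Nat) => elimNat (fun (β : Nat) => Nat) δ (fun (η : Nat) => fun (o : Nat) => succ o) t) (succ zero) (succ zero)))))))
  ~> succ (succ (succ (succ (succ (succ ((fun (χ : Nat) => χ) (succ zero)))))))
  ~> succ (succ (succ (succ (succ (succ (succ zero))))))
type:
  Nat


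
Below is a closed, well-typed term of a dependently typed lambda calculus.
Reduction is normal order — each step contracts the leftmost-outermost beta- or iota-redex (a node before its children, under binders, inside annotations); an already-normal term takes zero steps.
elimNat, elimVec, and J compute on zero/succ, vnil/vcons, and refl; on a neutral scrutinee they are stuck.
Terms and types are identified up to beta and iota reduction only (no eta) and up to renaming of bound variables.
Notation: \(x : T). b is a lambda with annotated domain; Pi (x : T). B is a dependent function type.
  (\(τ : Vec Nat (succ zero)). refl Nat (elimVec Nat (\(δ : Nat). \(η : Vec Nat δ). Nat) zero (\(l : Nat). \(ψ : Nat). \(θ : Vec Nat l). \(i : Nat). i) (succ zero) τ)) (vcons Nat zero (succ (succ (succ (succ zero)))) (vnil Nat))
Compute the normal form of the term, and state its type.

reduced normal form:
  refl Nat zero
type:
  Eq Nat zero zero
observation: normalization takes exactly 7 steps under the normal-order strategy.


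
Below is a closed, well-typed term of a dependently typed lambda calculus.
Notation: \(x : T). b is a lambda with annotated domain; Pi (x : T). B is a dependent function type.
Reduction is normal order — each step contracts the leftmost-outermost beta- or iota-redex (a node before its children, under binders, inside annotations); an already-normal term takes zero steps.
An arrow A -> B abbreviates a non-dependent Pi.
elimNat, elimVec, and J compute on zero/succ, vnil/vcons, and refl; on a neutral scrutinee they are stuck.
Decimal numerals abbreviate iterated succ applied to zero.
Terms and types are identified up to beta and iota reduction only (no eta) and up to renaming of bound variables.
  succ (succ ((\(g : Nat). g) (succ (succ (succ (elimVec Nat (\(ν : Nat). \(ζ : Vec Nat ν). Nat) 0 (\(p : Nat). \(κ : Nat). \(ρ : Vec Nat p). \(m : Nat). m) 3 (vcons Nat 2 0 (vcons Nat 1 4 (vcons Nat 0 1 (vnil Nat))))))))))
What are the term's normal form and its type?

normal form:
  5
type:
  Nat
observation: the first redex contracted is a beta-redex; the normal form is reached in 17 normal-order steps.


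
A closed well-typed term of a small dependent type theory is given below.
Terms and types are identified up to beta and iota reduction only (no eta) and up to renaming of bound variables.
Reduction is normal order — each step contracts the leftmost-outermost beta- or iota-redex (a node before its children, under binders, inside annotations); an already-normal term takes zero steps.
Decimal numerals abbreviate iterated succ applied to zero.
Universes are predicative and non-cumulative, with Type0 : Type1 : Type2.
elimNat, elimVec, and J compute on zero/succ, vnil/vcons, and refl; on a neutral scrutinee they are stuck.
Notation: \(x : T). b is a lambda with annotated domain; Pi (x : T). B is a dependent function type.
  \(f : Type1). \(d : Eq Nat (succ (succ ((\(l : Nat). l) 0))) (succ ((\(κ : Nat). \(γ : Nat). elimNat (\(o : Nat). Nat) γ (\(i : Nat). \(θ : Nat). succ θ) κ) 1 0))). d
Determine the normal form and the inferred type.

resulting normal form:
  \(f : Type1). \(d : Eq Nat 2 2). d
inferred type:
  Pi (f : Type1). Pi (d : Eq Nat 2 2). Eq Nat 2 2


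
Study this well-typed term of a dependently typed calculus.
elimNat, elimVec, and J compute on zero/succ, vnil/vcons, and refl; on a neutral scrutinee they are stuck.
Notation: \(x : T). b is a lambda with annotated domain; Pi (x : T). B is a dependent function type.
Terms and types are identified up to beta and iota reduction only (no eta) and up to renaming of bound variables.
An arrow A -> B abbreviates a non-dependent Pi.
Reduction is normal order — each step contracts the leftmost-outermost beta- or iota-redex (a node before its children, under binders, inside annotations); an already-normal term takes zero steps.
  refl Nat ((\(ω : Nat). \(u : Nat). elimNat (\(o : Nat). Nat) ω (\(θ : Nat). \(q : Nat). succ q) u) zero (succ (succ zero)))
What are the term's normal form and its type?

resulting normal form:
  refl Nat (succ (succ zero))
the term's type:
  Eq Nat (succ (succ zero)) (succ (succ zero))
observation: reduction starts at a beta-redex, and 9 normal-order steps reach the normal form.


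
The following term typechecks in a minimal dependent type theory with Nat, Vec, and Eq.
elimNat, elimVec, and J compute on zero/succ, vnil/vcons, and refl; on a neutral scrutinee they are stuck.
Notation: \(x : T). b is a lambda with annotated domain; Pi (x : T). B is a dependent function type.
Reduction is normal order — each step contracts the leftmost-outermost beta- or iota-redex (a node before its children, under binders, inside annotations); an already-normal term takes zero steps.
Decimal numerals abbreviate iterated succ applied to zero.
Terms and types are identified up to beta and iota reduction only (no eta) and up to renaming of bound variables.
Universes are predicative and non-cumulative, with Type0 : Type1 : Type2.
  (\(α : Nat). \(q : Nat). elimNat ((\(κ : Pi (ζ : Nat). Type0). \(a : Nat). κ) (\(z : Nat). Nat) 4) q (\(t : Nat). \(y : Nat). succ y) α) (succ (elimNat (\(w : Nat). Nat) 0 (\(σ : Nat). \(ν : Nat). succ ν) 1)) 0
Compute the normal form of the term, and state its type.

normal form:
  2
the term's type:
  Nat


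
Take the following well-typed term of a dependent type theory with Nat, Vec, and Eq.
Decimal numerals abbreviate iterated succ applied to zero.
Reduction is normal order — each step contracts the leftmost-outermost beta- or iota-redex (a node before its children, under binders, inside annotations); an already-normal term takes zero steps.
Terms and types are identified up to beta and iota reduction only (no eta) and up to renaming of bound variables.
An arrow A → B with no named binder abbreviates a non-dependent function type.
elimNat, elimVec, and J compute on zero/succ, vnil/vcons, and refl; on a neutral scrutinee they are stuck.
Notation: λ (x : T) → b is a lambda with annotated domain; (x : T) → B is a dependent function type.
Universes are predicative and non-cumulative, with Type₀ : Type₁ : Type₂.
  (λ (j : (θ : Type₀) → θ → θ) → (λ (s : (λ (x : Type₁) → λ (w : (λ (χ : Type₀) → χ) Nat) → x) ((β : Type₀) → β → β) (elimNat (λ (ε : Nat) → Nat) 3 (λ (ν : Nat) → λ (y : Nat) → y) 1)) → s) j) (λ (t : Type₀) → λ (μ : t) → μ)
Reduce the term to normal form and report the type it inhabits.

resulting normal form:
  λ (j : Type₀) → λ (θ : j) → θ
inferred type:
  (j : Type₀) → j → j


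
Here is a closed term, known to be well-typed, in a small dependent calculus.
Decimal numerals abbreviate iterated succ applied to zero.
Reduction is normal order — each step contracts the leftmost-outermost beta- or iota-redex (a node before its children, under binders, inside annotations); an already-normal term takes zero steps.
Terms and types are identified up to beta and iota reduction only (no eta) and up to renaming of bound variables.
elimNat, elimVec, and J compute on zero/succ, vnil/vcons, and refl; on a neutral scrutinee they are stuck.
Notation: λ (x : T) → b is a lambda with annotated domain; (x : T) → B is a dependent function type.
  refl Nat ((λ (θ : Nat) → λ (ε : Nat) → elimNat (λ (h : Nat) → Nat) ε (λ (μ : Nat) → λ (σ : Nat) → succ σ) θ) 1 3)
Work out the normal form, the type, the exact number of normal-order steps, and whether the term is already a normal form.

resulting normal form:
  refl Nat 4
inferred type:
  Eq Nat 4 4
reduction steps (normal order): 6
term was already normal: no
first redex: a beta-redex


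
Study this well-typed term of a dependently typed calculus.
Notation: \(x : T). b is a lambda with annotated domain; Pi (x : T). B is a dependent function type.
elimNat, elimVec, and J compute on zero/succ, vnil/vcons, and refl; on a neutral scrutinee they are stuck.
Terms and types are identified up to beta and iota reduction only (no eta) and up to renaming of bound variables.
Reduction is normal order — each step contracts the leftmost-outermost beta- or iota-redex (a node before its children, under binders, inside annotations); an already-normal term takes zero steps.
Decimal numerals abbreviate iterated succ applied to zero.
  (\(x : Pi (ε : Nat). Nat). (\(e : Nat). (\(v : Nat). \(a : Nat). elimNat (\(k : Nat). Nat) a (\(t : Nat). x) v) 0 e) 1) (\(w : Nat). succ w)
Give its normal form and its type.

reduced normal form:
  1
the term's type:
  Nat
observation: the first redex contracted is a beta-redex; the normal form is reached in 5 normal-order steps.


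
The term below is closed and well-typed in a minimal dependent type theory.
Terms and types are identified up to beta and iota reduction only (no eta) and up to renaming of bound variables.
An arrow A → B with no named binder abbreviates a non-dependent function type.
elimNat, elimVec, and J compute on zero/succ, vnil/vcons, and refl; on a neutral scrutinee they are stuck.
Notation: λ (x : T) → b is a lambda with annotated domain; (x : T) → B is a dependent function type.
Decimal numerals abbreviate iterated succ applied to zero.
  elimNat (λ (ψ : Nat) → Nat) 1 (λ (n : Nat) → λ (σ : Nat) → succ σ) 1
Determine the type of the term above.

the term's type:
  Nat


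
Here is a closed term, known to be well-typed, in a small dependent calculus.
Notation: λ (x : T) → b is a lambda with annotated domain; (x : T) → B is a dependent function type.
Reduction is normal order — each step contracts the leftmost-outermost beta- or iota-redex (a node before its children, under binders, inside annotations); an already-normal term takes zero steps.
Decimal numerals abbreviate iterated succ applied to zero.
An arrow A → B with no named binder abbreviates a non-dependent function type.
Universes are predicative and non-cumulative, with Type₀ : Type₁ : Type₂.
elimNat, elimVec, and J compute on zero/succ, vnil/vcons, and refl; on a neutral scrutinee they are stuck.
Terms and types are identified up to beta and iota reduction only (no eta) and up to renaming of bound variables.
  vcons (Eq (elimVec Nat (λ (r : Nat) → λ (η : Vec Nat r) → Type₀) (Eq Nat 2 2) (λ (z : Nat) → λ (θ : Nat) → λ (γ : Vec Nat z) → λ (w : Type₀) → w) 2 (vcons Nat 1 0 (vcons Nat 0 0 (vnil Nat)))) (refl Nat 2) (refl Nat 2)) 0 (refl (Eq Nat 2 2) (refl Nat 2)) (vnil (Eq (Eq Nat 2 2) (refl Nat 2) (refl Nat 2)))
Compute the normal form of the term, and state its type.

resulting normal form:
  vcons (Eq (Eq Nat 2 2) (refl Nat 2) (refl Nat 2)) 0 (refl (Eq Nat 2 2) (refl Nat 2)) (vnil (Eq (Eq Nat 2 2) (refl Nat 2) (refl Nat 2)))
type:
  Vec (Eq (Eq Nat 2 2) (refl Nat 2) (refl Nat 2)) 1


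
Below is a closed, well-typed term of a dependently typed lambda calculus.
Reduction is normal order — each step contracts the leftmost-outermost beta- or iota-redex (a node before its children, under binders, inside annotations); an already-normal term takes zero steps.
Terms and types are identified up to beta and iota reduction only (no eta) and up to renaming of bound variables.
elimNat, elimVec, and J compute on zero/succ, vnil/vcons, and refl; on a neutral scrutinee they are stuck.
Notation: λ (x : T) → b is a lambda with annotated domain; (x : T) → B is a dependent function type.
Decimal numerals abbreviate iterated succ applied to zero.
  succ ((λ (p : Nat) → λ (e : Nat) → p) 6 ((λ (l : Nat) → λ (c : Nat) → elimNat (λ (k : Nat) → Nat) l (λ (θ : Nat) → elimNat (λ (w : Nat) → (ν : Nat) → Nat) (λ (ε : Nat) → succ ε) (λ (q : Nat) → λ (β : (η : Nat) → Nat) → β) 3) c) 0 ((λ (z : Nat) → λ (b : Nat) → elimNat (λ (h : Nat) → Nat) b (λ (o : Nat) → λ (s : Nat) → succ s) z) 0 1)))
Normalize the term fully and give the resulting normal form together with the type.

normal form:
  7
inferred type:
  Nat


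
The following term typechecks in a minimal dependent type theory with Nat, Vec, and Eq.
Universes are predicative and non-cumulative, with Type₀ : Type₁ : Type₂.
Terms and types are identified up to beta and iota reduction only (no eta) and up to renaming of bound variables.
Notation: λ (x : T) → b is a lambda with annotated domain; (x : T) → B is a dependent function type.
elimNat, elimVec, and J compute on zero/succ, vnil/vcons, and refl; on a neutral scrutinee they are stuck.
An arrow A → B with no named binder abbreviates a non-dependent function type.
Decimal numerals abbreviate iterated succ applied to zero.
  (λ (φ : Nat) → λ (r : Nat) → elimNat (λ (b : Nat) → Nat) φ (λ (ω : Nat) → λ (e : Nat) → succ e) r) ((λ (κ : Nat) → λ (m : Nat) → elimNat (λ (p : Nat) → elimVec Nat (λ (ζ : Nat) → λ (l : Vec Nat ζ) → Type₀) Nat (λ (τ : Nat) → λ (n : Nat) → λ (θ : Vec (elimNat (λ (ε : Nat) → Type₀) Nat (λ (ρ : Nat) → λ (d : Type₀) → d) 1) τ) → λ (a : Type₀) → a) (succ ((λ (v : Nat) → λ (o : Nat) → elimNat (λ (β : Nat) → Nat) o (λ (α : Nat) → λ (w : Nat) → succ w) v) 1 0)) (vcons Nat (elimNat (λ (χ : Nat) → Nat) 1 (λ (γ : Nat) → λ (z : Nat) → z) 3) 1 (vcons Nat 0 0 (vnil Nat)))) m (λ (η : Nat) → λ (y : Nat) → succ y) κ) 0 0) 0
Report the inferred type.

type:
  Nat
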